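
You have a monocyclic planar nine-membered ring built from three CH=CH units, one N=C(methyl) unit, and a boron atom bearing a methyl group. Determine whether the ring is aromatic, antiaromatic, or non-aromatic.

Antiaromatic

All ring atoms are sp² and supply a p orbital to the ring (every atom in a ring double bond is sp² and brings one electron to the p orbital; the doubly-bonded nitrogens are pyridine-type — their lone pairs lie in the ring plane, leaving one electron in the p orbital; the boron has an empty p orbital); the conjugation is uninterrupted.
Adding the contributions, 4 × 2 = 8 from the double-bond units + 0 from the B(methyl) atom = 8.
8 = 4(2); a planar, fully conjugated 4n system is antiaromatic.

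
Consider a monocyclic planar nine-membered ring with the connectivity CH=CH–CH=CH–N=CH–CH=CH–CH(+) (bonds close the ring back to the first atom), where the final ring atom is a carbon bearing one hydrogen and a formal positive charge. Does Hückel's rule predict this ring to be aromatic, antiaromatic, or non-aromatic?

Every ring atom contributes a p orbital perpendicular to the ring (every atom in a ring double bond is sp² and brings one electron to the p orbital; each =N– nitrogen is pyridine-type (lone pair in the sp² plane, one electron in the p orbital); the carbocation has an empty p orbital), so the π system is cyclic and fully conjugated.
Counting π electrons: 4 × 2 = 8 from the double-bond units + 0 from the CH(+) atom = 8.
8 is a 4n count (n = 2), so the planar conjugated ring is antiaromatic.

Antiaromatic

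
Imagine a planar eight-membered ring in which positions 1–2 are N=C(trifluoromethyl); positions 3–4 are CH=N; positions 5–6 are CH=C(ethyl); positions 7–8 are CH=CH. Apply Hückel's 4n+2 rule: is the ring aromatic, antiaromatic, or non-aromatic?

Antiaromatic

Check conjugation: every atom in a ring double bond is sp² and brings one electron to the p orbital; the doubly-bonded nitrogens are pyridine-type — their lone pairs lie in the ring plane, leaving one electron in the p orbital — every position has a p orbital, so the cyclic π system is continuous.
Counting π electrons: 4 × 2 = 8 from the 4 double-bond units.
With 8 = 4·2 π electrons, Hückel's rule classifies the planar ring as antiaromatic.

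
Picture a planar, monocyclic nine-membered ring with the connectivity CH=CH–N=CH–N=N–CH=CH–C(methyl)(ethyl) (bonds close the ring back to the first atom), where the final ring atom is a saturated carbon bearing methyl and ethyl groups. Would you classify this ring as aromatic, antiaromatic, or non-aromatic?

Non-aromatic

The C(methyl)(ethyl) position has four σ bonds — that saturated carbon is sp³ and has no p orbital in the ring π system — so the cyclic conjugation is interrupted.
A ring that is not fully conjugated cannot be aromatic or antiaromatic regardless of its π-electron count.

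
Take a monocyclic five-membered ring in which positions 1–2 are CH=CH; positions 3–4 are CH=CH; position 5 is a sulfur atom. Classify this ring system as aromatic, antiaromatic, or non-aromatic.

Aromatic

Check conjugation: every atom in a ring double bond is sp² and brings one electron to the p orbital; the sulfur donates one lone pair from its p orbital — every position has a p orbital, so the cyclic π system is continuous.
Counting π electrons: 2 × 2 = 4 from the double-bond units + 2 from the S atom = 6.
With 6 π electrons (n = 1), the Hückel 4n+2 condition holds.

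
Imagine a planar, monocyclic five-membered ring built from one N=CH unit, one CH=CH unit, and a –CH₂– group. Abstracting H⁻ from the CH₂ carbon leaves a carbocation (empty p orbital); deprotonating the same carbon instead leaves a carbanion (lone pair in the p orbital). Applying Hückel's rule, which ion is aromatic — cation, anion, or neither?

Both ions have a continuous loop of p orbitals — each ring atom is sp².
Cation: 2 × 2 + 0 = 4 π electrons → 4(1), antiaromatic.
Anion: 2 × 2 + 2 = 6 π electrons → 4(1)+2, aromatic.

The anion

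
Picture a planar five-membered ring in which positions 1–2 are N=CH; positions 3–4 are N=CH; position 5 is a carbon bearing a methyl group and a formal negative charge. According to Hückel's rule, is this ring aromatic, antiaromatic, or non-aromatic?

Aromatic

Every ring atom contributes a p orbital perpendicular to the ring (the double-bond atoms are sp², each contributing one p electron; each =N– nitrogen is pyridine-type (lone pair in the sp² plane, one electron in the p orbital); the carbanion's lone pair occupies the p orbital), so the π system is cyclic and fully conjugated.
π-electron count: 2 × 2 = 4 from the double-bond units + 2 from the C(methyl)(-) atom = 6.
With 6 π electrons (n = 1), the Hückel 4n+2 condition holds.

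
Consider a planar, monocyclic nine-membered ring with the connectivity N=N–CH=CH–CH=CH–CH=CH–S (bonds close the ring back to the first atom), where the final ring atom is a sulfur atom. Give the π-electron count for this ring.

10

Every ring atom contributes a p orbital perpendicular to the ring (every atom in a ring double bond is sp² and brings one electron to the p orbital; each sp² =N– keeps its lone pair in-plane and puts one electron into the π system; the sulfur donates one lone pair from its p orbital), so the π system is cyclic and fully conjugated.
Tallying contributions gives 4 × 2 = 8 from the double-bond units + 2 from the S atom = 10.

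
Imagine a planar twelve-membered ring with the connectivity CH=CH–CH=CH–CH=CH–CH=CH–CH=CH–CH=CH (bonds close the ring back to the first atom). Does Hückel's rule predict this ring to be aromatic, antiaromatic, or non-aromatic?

Antiaromatic

Check conjugation: each doubly-bonded ring atom is sp² with one p-orbital electron — every position has a p orbital, so the cyclic π system is continuous.
Adding the contributions, 6 × 2 = 12 from the 6 double-bond units.
With 12 = 4·3 π electrons, Hückel's rule classifies the planar ring as antiaromatic.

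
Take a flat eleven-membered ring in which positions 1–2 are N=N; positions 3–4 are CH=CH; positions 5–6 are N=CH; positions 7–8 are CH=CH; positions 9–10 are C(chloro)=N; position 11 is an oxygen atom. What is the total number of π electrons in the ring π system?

12

The p orbitals form a continuous loop: every atom in a ring double bond is sp² and brings one electron to the p orbital; each sp² =N– keeps its lone pair in-plane and puts one electron into the π system; the oxygen donates one lone pair from its p orbital. The ring is fully conjugated.
Tallying contributions gives 5 × 2 = 10 from the double-bond units + 2 from the O atom = 12.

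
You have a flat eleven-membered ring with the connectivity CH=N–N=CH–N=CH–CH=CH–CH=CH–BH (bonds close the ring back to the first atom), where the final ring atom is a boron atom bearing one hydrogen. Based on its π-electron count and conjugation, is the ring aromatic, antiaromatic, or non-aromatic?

Check conjugation: every atom in a ring double bond is sp² and brings one electron to the p orbital; the doubly-bonded nitrogens are pyridine-type — their lone pairs lie in the ring plane, leaving one electron in the p orbital; the boron has an empty p orbital — every position has a p orbital, so the cyclic π system is continuous.
Counting π electrons: 5 × 2 = 10 from the double-bond units + 0 from the BH atom = 10.
10 = 4(2) + 2, which satisfies Hückel's 4n+2 rule.

Aromatic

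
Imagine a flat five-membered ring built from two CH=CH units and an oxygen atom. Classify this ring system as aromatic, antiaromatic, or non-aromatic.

Aromatic

All ring atoms are sp² and supply a p orbital to the ring (every atom in a ring double bond is sp² and brings one electron to the p orbital; the oxygen donates one lone pair from its p orbital); the conjugation is uninterrupted.
π-electron count: 2 × 2 = 4 from the double-bond units + 2 from the O atom = 6.
Since 6 = 4·1 + 2, the ring meets the 4n+2 criterion.
(This ring is furan.)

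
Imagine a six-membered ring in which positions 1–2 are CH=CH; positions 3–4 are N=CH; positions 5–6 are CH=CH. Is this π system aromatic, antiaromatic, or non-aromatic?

The p orbitals form a continuous loop: the double-bond atoms are sp², each contributing one p electron; the doubly-bonded nitrogens are pyridine-type — their lone pairs lie in the ring plane, leaving one electron in the p orbital. The ring is fully conjugated.
Adding the contributions, 3 × 2 = 6 from the 3 double-bond units.
6 = 4(1) + 2, which satisfies Hückel's 4n+2 rule.

Aromatic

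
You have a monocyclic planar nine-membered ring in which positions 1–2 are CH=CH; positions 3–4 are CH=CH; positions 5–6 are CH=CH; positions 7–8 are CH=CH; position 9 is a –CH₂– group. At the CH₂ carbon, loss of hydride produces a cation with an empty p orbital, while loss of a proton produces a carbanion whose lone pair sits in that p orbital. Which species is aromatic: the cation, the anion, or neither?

The anion

Once that carbon is sp², every ring atom has a p orbital and both ions are fully conjugated.
Cation: 4 × 2 + 0 = 8 π electrons → 4(2), antiaromatic.
Anion: 4 × 2 + 2 = 10 π electrons → 4(2)+2, aromatic.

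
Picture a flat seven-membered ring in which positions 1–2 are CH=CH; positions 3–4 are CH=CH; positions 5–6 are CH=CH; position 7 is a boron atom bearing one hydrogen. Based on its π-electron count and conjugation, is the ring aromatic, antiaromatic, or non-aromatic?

The p orbitals form a continuous loop: the double-bond atoms are sp², each contributing one p electron; the boron has an empty p orbital. The ring is fully conjugated.
Counting π electrons: 3 × 2 = 6 from the double-bond units + 0 from the BH atom = 6.
That gives a 4n+2 count (6, n = 1).

Aromatic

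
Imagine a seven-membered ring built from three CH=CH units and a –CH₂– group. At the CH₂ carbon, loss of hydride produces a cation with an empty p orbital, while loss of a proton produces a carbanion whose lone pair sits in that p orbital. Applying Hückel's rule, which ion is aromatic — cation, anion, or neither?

Once that carbon is sp², every ring atom has a p orbital and both ions are fully conjugated.
Cation: 3 × 2 + 0 = 6 π electrons → 4(1)+2, aromatic.
Anion: 3 × 2 + 2 = 8 π electrons → 4(2), antiaromatic.

The cation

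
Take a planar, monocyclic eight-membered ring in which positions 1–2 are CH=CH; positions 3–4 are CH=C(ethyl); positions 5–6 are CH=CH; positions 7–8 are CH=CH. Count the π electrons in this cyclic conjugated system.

All ring atoms are sp² and supply a p orbital to the ring (the double-bond atoms are sp², each contributing one p electron); the conjugation is uninterrupted.
Adding the contributions, 4 × 2 = 8 from the 4 double-bond units.

8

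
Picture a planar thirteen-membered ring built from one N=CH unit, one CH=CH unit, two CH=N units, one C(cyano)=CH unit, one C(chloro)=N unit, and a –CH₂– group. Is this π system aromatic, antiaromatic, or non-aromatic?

Non-aromatic

Because the tetrahedral CH₂ carbon is sp³ and has no p orbital in the ring π system at the CH2 position, the π system cannot extend all the way around the ring.
A ring that is not fully conjugated cannot be aromatic or antiaromatic regardless of its π-electron count.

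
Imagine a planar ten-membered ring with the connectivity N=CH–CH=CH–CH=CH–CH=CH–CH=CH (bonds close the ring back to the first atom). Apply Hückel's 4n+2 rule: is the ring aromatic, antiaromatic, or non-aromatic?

Aromatic

All ring atoms are sp² and supply a p orbital to the ring (the double-bond atoms are sp², each contributing one p electron; each =N– nitrogen is pyridine-type (lone pair in the sp² plane, one electron in the p orbital)); the conjugation is uninterrupted.
π-electron count: 5 × 2 = 10 from the 5 double-bond units.
That gives a 4n+2 count (10, n = 2).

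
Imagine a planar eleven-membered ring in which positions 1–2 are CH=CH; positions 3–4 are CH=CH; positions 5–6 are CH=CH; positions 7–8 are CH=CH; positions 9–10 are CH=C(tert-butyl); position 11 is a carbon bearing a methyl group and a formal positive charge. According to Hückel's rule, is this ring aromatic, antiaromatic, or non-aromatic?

Every ring atom contributes a p orbital perpendicular to the ring (every atom in a ring double bond is sp² and brings one electron to the p orbital; the carbocation has an empty p orbital), so the π system is cyclic and fully conjugated.
π-electron count: 5 × 2 = 10 from the double-bond units + 0 from the C(methyl)(+) atom = 10.
Since 10 = 4·2 + 2, the ring meets the 4n+2 criterion.

Aromatic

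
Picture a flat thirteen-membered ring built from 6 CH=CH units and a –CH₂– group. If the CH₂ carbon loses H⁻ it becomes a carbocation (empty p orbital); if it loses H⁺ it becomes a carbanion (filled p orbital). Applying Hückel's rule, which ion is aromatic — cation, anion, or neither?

In either ion the ring is fully conjugated: every atom, including the new sp² carbon, supplies a p orbital.
Cation: 6 × 2 + 0 = 12 π electrons → 4(3), antiaromatic.
Anion: 6 × 2 + 2 = 14 π electrons → 4(3)+2, aromatic.

The anion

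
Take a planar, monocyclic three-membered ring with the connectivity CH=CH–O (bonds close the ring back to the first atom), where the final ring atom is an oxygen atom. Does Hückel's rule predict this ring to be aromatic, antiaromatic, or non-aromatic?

Antiaromatic

Every ring atom contributes a p orbital perpendicular to the ring (every atom in a ring double bond is sp² and brings one electron to the p orbital; the oxygen donates one lone pair from its p orbital), so the π system is cyclic and fully conjugated.
Tallying contributions gives 1 × 2 = 2 from the double-bond unit + 2 from the O atom = 4.
A 4n π count (4, n = 1) in a planar conjugated ring means antiaromatic.
This is oxirene.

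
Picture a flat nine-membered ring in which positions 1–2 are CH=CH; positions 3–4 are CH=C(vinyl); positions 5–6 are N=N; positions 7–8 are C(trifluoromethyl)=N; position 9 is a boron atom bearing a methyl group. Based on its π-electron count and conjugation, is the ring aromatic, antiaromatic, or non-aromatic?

All ring atoms are sp² and supply a p orbital to the ring (each doubly-bonded ring atom is sp² with one p-orbital electron; the doubly-bonded nitrogens are pyridine-type — their lone pairs lie in the ring plane, leaving one electron in the p orbital; the boron has an empty p orbital); the conjugation is uninterrupted.
Tallying contributions gives 4 × 2 = 8 from the double-bond units + 0 from the B(methyl) atom = 8.
With 8 = 4·2 π electrons, Hückel's rule classifies the planar ring as antiaromatic.

Antiaromatic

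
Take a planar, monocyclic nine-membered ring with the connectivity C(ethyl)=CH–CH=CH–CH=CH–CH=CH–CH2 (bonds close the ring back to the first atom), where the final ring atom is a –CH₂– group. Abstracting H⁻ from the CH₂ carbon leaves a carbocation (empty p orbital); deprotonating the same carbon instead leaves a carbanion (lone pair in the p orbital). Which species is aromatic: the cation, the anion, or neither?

The anion

Both ions have a continuous loop of p orbitals — each ring atom is sp².
Cation: 4 × 2 + 0 = 8 π electrons → 4(2), antiaromatic.
Anion: 4 × 2 + 2 = 10 π electrons → 4(2)+2, aromatic.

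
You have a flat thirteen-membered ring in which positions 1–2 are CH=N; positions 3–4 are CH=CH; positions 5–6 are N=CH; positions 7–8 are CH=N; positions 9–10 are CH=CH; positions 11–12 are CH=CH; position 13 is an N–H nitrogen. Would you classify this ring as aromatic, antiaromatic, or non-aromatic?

Check conjugation: every atom in a ring double bond is sp² and brings one electron to the p orbital; the doubly-bonded nitrogens are pyridine-type — their lone pairs lie in the ring plane, leaving one electron in the p orbital; the pyrrole-type nitrogen donates its lone pair from the p orbital — every position has a p orbital, so the cyclic π system is continuous.
π-electron count: 6 × 2 = 12 from the double-bond units + 2 from the NH atom = 14.
Since 14 = 4·3 + 2, the ring meets the 4n+2 criterion.

Aromatic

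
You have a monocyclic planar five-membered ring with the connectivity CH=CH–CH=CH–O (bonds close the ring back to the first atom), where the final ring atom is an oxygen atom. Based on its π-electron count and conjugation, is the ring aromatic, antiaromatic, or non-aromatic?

Check conjugation: each doubly-bonded ring atom is sp² with one p-orbital electron; the oxygen donates one lone pair from its p orbital — every position has a p orbital, so the cyclic π system is continuous.
π-electron count: 2 × 2 = 4 from the double-bond units + 2 from the O atom = 6.
Since 6 = 4·1 + 2, the ring meets the 4n+2 criterion.
(This ring is furan.)

Aromatic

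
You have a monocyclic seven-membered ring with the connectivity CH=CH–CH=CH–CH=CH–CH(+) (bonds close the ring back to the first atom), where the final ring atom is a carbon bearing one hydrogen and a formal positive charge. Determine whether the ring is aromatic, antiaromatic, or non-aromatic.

All ring atoms are sp² and supply a p orbital to the ring (the double-bond atoms are sp², each contributing one p electron; the carbocation has an empty p orbital); the conjugation is uninterrupted.
π-electron count: 3 × 2 = 6 from the double-bond units + 0 from the CH(+) atom = 6.
Since 6 = 4·1 + 2, the ring meets the 4n+2 criterion.

Aromatic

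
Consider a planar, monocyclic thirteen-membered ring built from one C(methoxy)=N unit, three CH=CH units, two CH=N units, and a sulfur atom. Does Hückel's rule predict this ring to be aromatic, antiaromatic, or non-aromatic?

Aromatic

Check conjugation: every atom in a ring double bond is sp² and brings one electron to the p orbital; each =N– nitrogen is pyridine-type (lone pair in the sp² plane, one electron in the p orbital); the sulfur donates one lone pair from its p orbital — every position has a p orbital, so the cyclic π system is continuous.
Adding the contributions, 6 × 2 = 12 from the double-bond units + 2 from the S atom = 14.
Since 14 = 4·3 + 2, the ring meets the 4n+2 criterion.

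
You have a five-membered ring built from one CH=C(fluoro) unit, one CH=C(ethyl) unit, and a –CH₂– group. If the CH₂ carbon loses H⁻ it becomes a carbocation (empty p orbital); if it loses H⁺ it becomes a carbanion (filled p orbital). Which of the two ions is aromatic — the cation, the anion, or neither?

In both ions every ring atom is sp² and contributes a p orbital, so both rings are fully conjugated.
Cation: 2 × 2 + 0 = 4 π electrons → 4(1), antiaromatic.
Anion: 2 × 2 + 2 = 6 π electrons → 4(1)+2, aromatic.

The anion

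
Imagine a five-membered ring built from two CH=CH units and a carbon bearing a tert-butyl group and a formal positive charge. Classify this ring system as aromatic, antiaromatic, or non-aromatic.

Every ring atom contributes a p orbital perpendicular to the ring (each doubly-bonded ring atom is sp² with one p-orbital electron; the carbocation has an empty p orbital), so the π system is cyclic and fully conjugated.
Tallying contributions gives 2 × 2 = 4 from the double-bond units + 0 from the C(tert-butyl)(+) atom = 4.
A 4n π count (4, n = 1) in a planar conjugated ring means antiaromatic.

Antiaromatic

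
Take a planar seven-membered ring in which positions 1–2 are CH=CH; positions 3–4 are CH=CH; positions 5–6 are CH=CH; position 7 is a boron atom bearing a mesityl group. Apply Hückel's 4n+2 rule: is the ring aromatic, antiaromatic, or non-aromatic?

Aromatic

All ring atoms are sp² and supply a p orbital to the ring (each doubly-bonded ring atom is sp² with one p-orbital electron; the boron has an empty p orbital); the conjugation is uninterrupted.
Adding the contributions, 3 × 2 = 6 from the double-bond units + 0 from the B(mesityl) atom = 6.
That gives a 4n+2 count (6, n = 1).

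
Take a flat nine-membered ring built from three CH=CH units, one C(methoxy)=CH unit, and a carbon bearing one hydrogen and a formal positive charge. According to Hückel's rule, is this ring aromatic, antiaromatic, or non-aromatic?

All ring atoms are sp² and supply a p orbital to the ring (each doubly-bonded ring atom is sp² with one p-orbital electron; the carbocation has an empty p orbital); the conjugation is uninterrupted.
Adding the contributions, 4 × 2 = 8 from the double-bond units + 0 from the CH(+) atom = 8.
8 = 4(2); a planar, fully conjugated 4n system is antiaromatic.

Antiaromatic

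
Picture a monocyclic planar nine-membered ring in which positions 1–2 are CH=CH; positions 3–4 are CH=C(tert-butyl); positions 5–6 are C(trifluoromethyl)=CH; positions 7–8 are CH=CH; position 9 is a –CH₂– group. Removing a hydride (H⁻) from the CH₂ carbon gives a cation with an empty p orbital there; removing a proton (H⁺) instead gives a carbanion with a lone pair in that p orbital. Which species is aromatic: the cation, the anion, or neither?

Once that carbon is sp², every ring atom has a p orbital and both ions are fully conjugated.
Cation: 4 × 2 + 0 = 8 π electrons → 4(2), antiaromatic.
Anion: 4 × 2 + 2 = 10 π electrons → 4(2)+2, aromatic.

The anion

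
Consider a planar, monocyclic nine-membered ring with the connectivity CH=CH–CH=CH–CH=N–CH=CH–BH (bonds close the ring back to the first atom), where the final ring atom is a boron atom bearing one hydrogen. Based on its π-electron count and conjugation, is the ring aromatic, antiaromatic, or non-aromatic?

All ring atoms are sp² and supply a p orbital to the ring (the double-bond atoms are sp², each contributing one p electron; each =N– nitrogen is pyridine-type (lone pair in the sp² plane, one electron in the p orbital); the boron has an empty p orbital); the conjugation is uninterrupted.
Counting π electrons: 4 × 2 = 8 from the double-bond units + 0 from the BH atom = 8.
A 4n π count (8, n = 2) in a planar conjugated ring means antiaromatic.

Antiaromatic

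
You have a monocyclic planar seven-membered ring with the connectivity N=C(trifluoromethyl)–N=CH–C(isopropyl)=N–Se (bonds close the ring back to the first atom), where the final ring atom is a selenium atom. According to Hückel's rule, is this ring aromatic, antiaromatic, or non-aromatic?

All ring atoms are sp² and supply a p orbital to the ring (every atom in a ring double bond is sp² and brings one electron to the p orbital; each sp² =N– keeps its lone pair in-plane and puts one electron into the π system; the selenium donates one lone pair from its p orbital); the conjugation is uninterrupted.
Adding the contributions, 3 × 2 = 6 from the double-bond units + 2 from the Se atom = 8.
With 8 = 4·2 π electrons, Hückel's rule classifies the planar ring as antiaromatic.

Antiaromatic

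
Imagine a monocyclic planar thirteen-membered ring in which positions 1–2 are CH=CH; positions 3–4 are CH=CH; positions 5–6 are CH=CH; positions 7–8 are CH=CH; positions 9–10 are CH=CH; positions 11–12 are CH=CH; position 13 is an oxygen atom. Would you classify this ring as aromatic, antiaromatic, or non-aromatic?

All ring atoms are sp² and supply a p orbital to the ring (the double-bond atoms are sp², each contributing one p electron; the oxygen donates one lone pair from its p orbital); the conjugation is uninterrupted.
Adding the contributions, 6 × 2 = 12 from the double-bond units + 2 from the O atom = 14.
With 14 π electrons (n = 3), the Hückel 4n+2 condition holds.

Aromatic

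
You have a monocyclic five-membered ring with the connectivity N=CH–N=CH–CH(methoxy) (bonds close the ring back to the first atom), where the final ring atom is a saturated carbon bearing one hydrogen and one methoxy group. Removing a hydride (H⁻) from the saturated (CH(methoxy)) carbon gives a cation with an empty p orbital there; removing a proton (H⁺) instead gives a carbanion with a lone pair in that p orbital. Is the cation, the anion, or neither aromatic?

Both ions have a continuous loop of p orbitals — each ring atom is sp².
Cation: 2 × 2 + 0 = 4 π electrons → 4(1), antiaromatic.
Anion: 2 × 2 + 2 = 6 π electrons → 4(1)+2, aromatic.

The anion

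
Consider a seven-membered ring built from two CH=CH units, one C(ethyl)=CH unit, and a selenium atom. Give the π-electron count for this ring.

Every ring atom contributes a p orbital perpendicular to the ring (each doubly-bonded ring atom is sp² with one p-orbital electron; the selenium donates one lone pair from its p orbital), so the π system is cyclic and fully conjugated.
Tallying contributions gives 3 × 2 = 6 from the double-bond units + 2 from the Se atom = 8.

8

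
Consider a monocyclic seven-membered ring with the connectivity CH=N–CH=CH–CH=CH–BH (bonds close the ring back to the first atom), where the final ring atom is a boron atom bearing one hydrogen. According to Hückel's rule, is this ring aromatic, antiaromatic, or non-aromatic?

Every ring atom contributes a p orbital perpendicular to the ring (the double-bond atoms are sp², each contributing one p electron; each =N– nitrogen is pyridine-type (lone pair in the sp² plane, one electron in the p orbital); the boron has an empty p orbital), so the π system is cyclic and fully conjugated.
π-electron count: 3 × 2 = 6 from the double-bond units + 0 from the BH atom = 6.
Since 6 = 4·1 + 2, the ring meets the 4n+2 criterion.

Aromatic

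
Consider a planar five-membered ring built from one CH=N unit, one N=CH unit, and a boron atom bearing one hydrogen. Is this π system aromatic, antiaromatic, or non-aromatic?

All ring atoms are sp² and supply a p orbital to the ring (the double-bond atoms are sp², each contributing one p electron; the doubly-bonded nitrogens are pyridine-type — their lone pairs lie in the ring plane, leaving one electron in the p orbital; the boron has an empty p orbital); the conjugation is uninterrupted.
Tallying contributions gives 2 × 2 = 4 from the double-bond units + 0 from the BH atom = 4.
A 4n π count (4, n = 1) in a planar conjugated ring means antiaromatic.

Antiaromatic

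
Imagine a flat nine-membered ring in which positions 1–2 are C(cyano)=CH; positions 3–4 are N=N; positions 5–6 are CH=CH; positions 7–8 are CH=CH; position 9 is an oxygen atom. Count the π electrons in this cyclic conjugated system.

10

All ring atoms are sp² and supply a p orbital to the ring (every atom in a ring double bond is sp² and brings one electron to the p orbital; each sp² =N– keeps its lone pair in-plane and puts one electron into the π system; the oxygen donates one lone pair from its p orbital); the conjugation is uninterrupted.
Counting π electrons: 4 × 2 = 8 from the double-bond units + 2 from the O atom = 10.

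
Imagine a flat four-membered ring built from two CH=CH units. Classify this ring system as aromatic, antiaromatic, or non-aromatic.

Antiaromatic

The p orbitals form a continuous loop: each doubly-bonded ring atom is sp² with one p-orbital electron. The ring is fully conjugated.
π-electron count: 2 × 2 = 4 from the 2 double-bond units.
4 = 4(1); a planar, fully conjugated 4n system is antiaromatic.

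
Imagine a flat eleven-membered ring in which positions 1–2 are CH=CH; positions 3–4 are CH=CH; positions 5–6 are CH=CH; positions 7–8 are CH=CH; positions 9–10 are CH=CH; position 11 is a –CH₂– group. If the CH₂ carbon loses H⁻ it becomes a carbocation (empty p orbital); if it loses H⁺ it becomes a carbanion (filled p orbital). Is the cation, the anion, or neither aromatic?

The cation

In either ion the ring is fully conjugated: every atom, including the new sp² carbon, supplies a p orbital.
Cation: 5 × 2 + 0 = 10 π electrons → 4(2)+2, aromatic.
Anion: 5 × 2 + 2 = 12 π electrons → 4(3), antiaromatic.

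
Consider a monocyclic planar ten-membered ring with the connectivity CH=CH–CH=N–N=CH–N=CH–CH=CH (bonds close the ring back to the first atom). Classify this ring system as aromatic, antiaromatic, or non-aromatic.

Every ring atom contributes a p orbital perpendicular to the ring (each doubly-bonded ring atom is sp² with one p-orbital electron; each sp² =N– keeps its lone pair in-plane and puts one electron into the π system), so the π system is cyclic and fully conjugated.
Counting π electrons: 5 × 2 = 10 from the 5 double-bond units.
That gives a 4n+2 count (10, n = 2).

Aromatic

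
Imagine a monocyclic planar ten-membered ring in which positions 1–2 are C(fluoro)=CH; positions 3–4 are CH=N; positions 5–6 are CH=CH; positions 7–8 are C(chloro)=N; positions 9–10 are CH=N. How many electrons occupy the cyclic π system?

All ring atoms are sp² and supply a p orbital to the ring (each doubly-bonded ring atom is sp² with one p-orbital electron; the doubly-bonded nitrogens are pyridine-type — their lone pairs lie in the ring plane, leaving one electron in the p orbital); the conjugation is uninterrupted.
Adding the contributions, 5 × 2 = 10 from the 5 double-bond units.

10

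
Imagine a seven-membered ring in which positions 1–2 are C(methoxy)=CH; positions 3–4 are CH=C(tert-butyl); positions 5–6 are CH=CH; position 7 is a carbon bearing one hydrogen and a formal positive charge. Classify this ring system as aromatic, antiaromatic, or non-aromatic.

Every ring atom contributes a p orbital perpendicular to the ring (every atom in a ring double bond is sp² and brings one electron to the p orbital; the carbocation has an empty p orbital), so the π system is cyclic and fully conjugated.
Tallying contributions gives 3 × 2 = 6 from the double-bond units + 0 from the CH(+) atom = 6.
6 = 4(1) + 2, which satisfies Hückel's 4n+2 rule.

Aromatic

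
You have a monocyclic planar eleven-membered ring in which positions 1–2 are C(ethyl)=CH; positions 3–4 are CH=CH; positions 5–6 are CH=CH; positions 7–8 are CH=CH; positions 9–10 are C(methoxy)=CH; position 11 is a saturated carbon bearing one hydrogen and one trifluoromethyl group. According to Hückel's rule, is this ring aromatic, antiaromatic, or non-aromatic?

Non-aromatic

At the CH(trifluoromethyl) position, that saturated carbon is sp³ and has no p orbital in the ring π system; the ring's p-orbital overlap is broken there.
Hückel's rule only applies to fully conjugated rings, so this one is simply non-aromatic.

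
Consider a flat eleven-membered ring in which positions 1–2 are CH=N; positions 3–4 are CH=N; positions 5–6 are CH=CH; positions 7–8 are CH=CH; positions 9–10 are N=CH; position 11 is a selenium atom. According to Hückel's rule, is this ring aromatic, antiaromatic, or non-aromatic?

All ring atoms are sp² and supply a p orbital to the ring (each doubly-bonded ring atom is sp² with one p-orbital electron; the doubly-bonded nitrogens are pyridine-type — their lone pairs lie in the ring plane, leaving one electron in the p orbital; the selenium donates one lone pair from its p orbital); the conjugation is uninterrupted.
Adding the contributions, 5 × 2 = 10 from the double-bond units + 2 from the Se atom = 12.
With 12 = 4·3 π electrons, Hückel's rule classifies the planar ring as antiaromatic.

Antiaromatic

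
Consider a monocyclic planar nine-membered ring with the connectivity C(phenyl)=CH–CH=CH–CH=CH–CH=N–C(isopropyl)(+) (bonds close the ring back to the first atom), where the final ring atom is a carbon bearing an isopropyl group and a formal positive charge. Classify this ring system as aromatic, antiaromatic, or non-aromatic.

Antiaromatic

All ring atoms are sp² and supply a p orbital to the ring (the double-bond atoms are sp², each contributing one p electron; each =N– nitrogen is pyridine-type (lone pair in the sp² plane, one electron in the p orbital); the carbocation has an empty p orbital); the conjugation is uninterrupted.
π-electron count: 4 × 2 = 8 from the double-bond units + 0 from the C(isopropyl)(+) atom = 8.
8 is a 4n count (n = 2), so the planar conjugated ring is antiaromatic.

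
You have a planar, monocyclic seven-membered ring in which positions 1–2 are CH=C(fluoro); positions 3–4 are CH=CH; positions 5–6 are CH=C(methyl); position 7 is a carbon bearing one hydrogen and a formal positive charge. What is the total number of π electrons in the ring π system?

All ring atoms are sp² and supply a p orbital to the ring (every atom in a ring double bond is sp² and brings one electron to the p orbital; the carbocation has an empty p orbital); the conjugation is uninterrupted.
π-electron count: 3 × 2 = 6 from the double-bond units + 0 from the CH(+) atom = 6.

6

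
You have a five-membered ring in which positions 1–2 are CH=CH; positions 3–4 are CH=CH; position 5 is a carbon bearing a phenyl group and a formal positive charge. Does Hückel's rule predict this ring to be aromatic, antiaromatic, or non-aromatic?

The p orbitals form a continuous loop: each doubly-bonded ring atom is sp² with one p-orbital electron; the carbocation has an empty p orbital. The ring is fully conjugated.
Tallying contributions gives 2 × 2 = 4 from the double-bond units + 0 from the C(phenyl)(+) atom = 4.
With 4 = 4·1 π electrons, Hückel's rule classifies the planar ring as antiaromatic.

Antiaromatic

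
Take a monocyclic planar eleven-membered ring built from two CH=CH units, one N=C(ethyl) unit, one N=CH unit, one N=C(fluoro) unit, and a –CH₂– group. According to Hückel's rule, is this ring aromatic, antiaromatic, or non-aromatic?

The CH2 carbon is saturated: the tetrahedral CH₂ carbon is sp³ and has no p orbital in the ring π system. Conjugation is not continuous around the ring.
A ring that is not fully conjugated cannot be aromatic or antiaromatic regardless of its π-electron count.

Non-aromatic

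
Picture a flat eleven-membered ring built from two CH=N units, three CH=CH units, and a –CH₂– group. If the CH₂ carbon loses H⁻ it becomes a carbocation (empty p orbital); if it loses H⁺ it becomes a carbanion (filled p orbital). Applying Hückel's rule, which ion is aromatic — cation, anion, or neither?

The cation

Once that carbon is sp², every ring atom has a p orbital and both ions are fully conjugated.
Cation: 5 × 2 + 0 = 10 π electrons → 4(2)+2, aromatic.
Anion: 5 × 2 + 2 = 12 π electrons → 4(3), antiaromatic.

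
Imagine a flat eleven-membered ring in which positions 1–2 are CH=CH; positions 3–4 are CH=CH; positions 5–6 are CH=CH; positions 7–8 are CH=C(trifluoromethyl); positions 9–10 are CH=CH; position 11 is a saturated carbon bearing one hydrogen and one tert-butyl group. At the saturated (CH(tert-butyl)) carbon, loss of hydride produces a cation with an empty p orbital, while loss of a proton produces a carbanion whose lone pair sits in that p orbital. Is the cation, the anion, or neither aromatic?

The cation

In both ions every ring atom is sp² and contributes a p orbital, so both rings are fully conjugated.
Cation: 5 × 2 + 0 = 10 π electrons → 4(2)+2, aromatic.
Anion: 5 × 2 + 2 = 12 π electrons → 4(3), antiaromatic.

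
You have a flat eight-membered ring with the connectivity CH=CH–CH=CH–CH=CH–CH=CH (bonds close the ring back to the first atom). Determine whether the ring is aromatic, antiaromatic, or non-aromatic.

All ring atoms are sp² and supply a p orbital to the ring (the double-bond atoms are sp², each contributing one p electron); the conjugation is uninterrupted.
Tallying contributions gives 4 × 2 = 8 from the 4 double-bond units.
8 is a 4n count (n = 2), so the planar conjugated ring is antiaromatic.
This is cyclooctatetraene.

Antiaromatic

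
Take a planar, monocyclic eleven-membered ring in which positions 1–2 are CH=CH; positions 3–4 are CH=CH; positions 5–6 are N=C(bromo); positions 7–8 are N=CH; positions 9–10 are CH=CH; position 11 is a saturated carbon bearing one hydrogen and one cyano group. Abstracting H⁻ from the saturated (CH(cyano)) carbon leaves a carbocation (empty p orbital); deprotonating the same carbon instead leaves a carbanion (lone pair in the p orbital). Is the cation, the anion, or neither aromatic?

The cation

In both ions every ring atom is sp² and contributes a p orbital, so both rings are fully conjugated.
Cation: 5 × 2 + 0 = 10 π electrons → 4(2)+2, aromatic.
Anion: 5 × 2 + 2 = 12 π electrons → 4(3), antiaromatic.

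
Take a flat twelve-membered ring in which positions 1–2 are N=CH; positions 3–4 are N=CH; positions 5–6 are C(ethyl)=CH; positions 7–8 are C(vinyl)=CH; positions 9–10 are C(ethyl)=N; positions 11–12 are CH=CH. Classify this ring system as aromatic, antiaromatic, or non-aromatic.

Antiaromatic

All ring atoms are sp² and supply a p orbital to the ring (every atom in a ring double bond is sp² and brings one electron to the p orbital; each sp² =N– keeps its lone pair in-plane and puts one electron into the π system); the conjugation is uninterrupted.
Tallying contributions gives 6 × 2 = 12 from the 6 double-bond units.
With 12 = 4·3 π electrons, Hückel's rule classifies the planar ring as antiaromatic.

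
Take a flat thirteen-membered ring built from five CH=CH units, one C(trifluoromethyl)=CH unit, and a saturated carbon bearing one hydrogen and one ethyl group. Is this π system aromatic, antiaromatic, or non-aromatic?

Non-aromatic

Because that saturated carbon is sp³ and has no p orbital in the ring π system at the CH(ethyl) position, the π system cannot extend all the way around the ring.
A ring that is not fully conjugated cannot be aromatic or antiaromatic regardless of its π-electron count.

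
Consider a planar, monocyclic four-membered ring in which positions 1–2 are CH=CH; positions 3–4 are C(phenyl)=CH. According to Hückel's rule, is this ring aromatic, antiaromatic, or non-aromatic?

The p orbitals form a continuous loop: every atom in a ring double bond is sp² and brings one electron to the p orbital. The ring is fully conjugated.
π-electron count: 2 × 2 = 4 from the 2 double-bond units.
With 4 = 4·1 π electrons, Hückel's rule classifies the planar ring as antiaromatic.

Antiaromatic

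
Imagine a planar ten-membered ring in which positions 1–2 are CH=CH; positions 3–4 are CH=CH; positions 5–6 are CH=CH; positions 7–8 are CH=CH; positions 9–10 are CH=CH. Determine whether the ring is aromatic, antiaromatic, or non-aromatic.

Aromatic

Every ring atom contributes a p orbital perpendicular to the ring (each doubly-bonded ring atom is sp² with one p-orbital electron), so the π system is cyclic and fully conjugated.
π-electron count: 5 × 2 = 10 from the 5 double-bond units.
Since 10 = 4·2 + 2, the ring meets the 4n+2 criterion.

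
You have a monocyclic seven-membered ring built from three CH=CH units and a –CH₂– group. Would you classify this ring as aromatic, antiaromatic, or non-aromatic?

Non-aromatic

The CH2 carbon is saturated: the tetrahedral CH₂ carbon is sp³ and has no p orbital in the ring π system. Conjugation is not continuous around the ring.
Hückel's rule only applies to fully conjugated rings, so this one is simply non-aromatic.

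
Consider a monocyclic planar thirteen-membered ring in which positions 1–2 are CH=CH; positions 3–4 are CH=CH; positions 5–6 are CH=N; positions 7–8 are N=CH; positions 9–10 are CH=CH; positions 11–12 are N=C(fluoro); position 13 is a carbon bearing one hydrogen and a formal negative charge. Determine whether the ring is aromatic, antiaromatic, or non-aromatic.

All ring atoms are sp² and supply a p orbital to the ring (every atom in a ring double bond is sp² and brings one electron to the p orbital; the doubly-bonded nitrogens are pyridine-type — their lone pairs lie in the ring plane, leaving one electron in the p orbital; the carbanion's lone pair occupies the p orbital); the conjugation is uninterrupted.
Tallying contributions gives 6 × 2 = 12 from the double-bond units + 2 from the CH(-) atom = 14.
With 14 π electrons (n = 3), the Hückel 4n+2 condition holds.

Aromatic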